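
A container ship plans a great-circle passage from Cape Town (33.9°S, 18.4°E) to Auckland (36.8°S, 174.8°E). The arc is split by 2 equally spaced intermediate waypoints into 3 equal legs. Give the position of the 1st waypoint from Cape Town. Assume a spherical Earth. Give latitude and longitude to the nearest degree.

≈ (65°S, 46°E)

The haversine formula gives a central angle δ ≈ 1.849 rad (106.0°) between the endpoints.
Interpolate at f = 1/3 with slerp weights a = sin((1−f)δ)/sin δ ≈ 0.981, b = sin(fδ)/sin δ ≈ 0.601.
p = a·p₁ + b·p₂ ≈ (0.293, 0.301, -0.907); φ = arcsin(p_z) ≈ -65.16°, λ = atan2(p_y, p_x) ≈ 45.71°.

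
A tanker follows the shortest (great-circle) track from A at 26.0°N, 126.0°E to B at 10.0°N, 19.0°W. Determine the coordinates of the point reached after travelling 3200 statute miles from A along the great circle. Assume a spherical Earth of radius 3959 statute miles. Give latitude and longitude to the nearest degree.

≈ 48°N, 73°E

The haversine formula gives a central angle δ ≈ 2.277 rad (130.5°) between the endpoints. The total great-circle distance is δ·R ≈ 2.277 × 3959 ≈ 9015 mi, so the target fraction is f = 3200/9015 ≈ 0.355.
Interpolate at f ≈ 0.355 with slerp weights a = sin((1−f)δ)/sin δ ≈ 1.307, b = sin(fδ)/sin δ ≈ 0.950.
p = a·p₁ + b·p₂ ≈ (0.194, 0.646, 0.738); φ = arcsin(p_z) ≈ 47.58°, λ = atan2(p_y, p_x) ≈ 73.27°.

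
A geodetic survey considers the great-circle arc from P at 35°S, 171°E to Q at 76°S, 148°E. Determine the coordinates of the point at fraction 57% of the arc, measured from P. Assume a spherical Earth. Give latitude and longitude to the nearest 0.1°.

Convert each endpoint to a unit vector on the sphere (x = cos φ cos λ, y = cos φ sin λ, z = sin φ).
The central angle between the endpoints is δ = arccos(p₁·p₂) ≈ 0.739 rad (42.4°).
Interpolate at f = 0.57 with slerp weights a = sin((1−f)δ)/sin δ ≈ 0.464, b = sin(fδ)/sin δ ≈ 0.607.
p = a·p₁ + b·p₂ ≈ (-0.500, 0.137, -0.855); φ = arcsin(p_z) ≈ -58.78°, λ = atan2(p_y, p_x) ≈ 164.64°.

≈ 58.8°S, 164.6°E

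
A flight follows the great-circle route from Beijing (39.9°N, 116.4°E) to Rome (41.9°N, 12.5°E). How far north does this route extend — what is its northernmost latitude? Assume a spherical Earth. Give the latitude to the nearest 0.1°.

The great circle lies in the plane with unit normal n̂ = (p₁ × p₂)/|p₁ × p₂|.
Here n̂_z ≈ -0.579; the vertex latitude is φ_max = arccos|n̂_z| ≈ 54.6°.
Check via Clairaut: cos φ_max = |cos φ₁| · sin C = cos(39.9°)·sin(49.0°) ≈ 0.579, again giving ≈ 54.6°.

≈ 54.6°N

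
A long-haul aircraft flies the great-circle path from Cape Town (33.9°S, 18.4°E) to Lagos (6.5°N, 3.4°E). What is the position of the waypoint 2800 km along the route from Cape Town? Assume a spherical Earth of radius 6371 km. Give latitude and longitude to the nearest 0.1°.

≈ (10.2°S, 9.0°E)

From cos δ = sin φ₁ sin φ₂ + cos φ₁ cos φ₂ cos Δλ, the central angle is δ ≈ 0.747 rad (42.8°). The total great-circle distance is δ·R ≈ 0.747 × 6371 ≈ 4762 km, so the target fraction is f = 2800/4762 ≈ 0.588.
Interpolate at f ≈ 0.588 with slerp weights a = sin((1−f)δ)/sin δ ≈ 0.446, b = sin(fδ)/sin δ ≈ 0.626.
p = a·p₁ + b·p₂ ≈ (0.972, 0.154, -0.178); φ = arcsin(p_z) ≈ -10.24°, λ = atan2(p_y, p_x) ≈ 8.99°.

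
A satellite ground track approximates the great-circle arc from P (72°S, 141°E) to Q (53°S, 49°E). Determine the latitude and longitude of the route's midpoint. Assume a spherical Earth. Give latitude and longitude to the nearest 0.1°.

≈ (69.1°S, 76.6°E)

Write both endpoints as unit vectors p₁, p₂ with components (cos φ cos λ, cos φ sin λ, sin φ).
The central angle between the endpoints is δ = arccos(p₁·p₂) ≈ 0.718 rad (41.1°).
Interpolate at f = 1/2 with slerp weights a = sin((1−f)δ)/sin δ ≈ 0.534, b = sin(fδ)/sin δ ≈ 0.534.
p = a·p₁ + b·p₂ ≈ (0.083, 0.346, -0.934); φ = arcsin(p_z) ≈ -69.14°, λ = atan2(p_y, p_x) ≈ 76.59°.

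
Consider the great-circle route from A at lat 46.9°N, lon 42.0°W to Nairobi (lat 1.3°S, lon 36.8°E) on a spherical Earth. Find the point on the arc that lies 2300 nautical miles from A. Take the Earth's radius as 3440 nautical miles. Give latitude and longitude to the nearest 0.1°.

≈ lat 30.4°N, lon 3.2°E

Convert each endpoint to a unit vector on the sphere (x = cos φ cos λ, y = cos φ sin λ, z = sin φ).
The central angle between the endpoints is δ = arccos(p₁·p₂) ≈ 1.454 rad (83.3°). The total great-circle distance is δ·R ≈ 1.454 × 3440 ≈ 5003 nmi, so the target fraction is f = 2300/5003 ≈ 0.460.
Interpolate at f ≈ 0.460 with slerp weights a = sin((1−f)δ)/sin δ ≈ 0.712, b = sin(fδ)/sin δ ≈ 0.624.
p = a·p₁ + b·p₂ ≈ (0.861, 0.048, 0.506); φ = arcsin(p_z) ≈ 30.39°, λ = atan2(p_y, p_x) ≈ 3.20°.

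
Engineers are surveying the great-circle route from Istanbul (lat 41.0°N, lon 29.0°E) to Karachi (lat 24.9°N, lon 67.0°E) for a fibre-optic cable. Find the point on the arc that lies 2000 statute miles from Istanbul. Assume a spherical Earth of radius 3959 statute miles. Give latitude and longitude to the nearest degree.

≈ lat 29°N, lon 61°E

Convert each endpoint to a unit vector on the sphere (x = cos φ cos λ, y = cos φ sin λ, z = sin φ).
The central angle between the endpoints is δ = arccos(p₁·p₂) ≈ 0.617 rad (35.3°). The total great-circle distance is δ·R ≈ 0.617 × 3959 ≈ 2442 mi, so the target fraction is f = 2000/2442 ≈ 0.819.
Interpolate at f ≈ 0.819 with slerp weights a = sin((1−f)δ)/sin δ ≈ 0.193, b = sin(fδ)/sin δ ≈ 0.837.
p = a·p₁ + b·p₂ ≈ (0.424, 0.769, 0.479); φ = arcsin(p_z) ≈ 28.60°, λ = atan2(p_y, p_x) ≈ 61.15°.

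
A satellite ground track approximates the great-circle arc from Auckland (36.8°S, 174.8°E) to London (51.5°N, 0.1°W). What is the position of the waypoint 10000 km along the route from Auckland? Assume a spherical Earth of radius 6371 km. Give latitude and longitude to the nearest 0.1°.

Write both endpoints as unit vectors p₁, p₂ with components (cos φ cos λ, cos φ sin λ, sin φ).
The central angle between the endpoints is δ = arccos(p₁·p₂) ≈ 2.877 rad (164.9°). The total great-circle distance is δ·R ≈ 2.877 × 6371 ≈ 18332 km, so the target fraction is f = 10000/18332 ≈ 0.546.
Interpolate at f ≈ 0.546 with slerp weights a = sin((1−f)δ)/sin δ ≈ 3.697, b = sin(fδ)/sin δ ≈ 3.829.
p = a·p₁ + b·p₂ ≈ (-0.565, 0.264, 0.782); φ = arcsin(p_z) ≈ 51.43°, λ = atan2(p_y, p_x) ≈ 154.93°.

≈ 51.4°N, 154.9°E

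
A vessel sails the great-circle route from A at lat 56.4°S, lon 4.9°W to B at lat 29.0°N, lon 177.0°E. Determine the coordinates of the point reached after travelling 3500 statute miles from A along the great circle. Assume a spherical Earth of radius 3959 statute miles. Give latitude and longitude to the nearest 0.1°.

From cos δ = sin φ₁ sin φ₂ + cos φ₁ cos φ₂ cos Δλ, the central angle is δ ≈ 2.663 rad (152.6°). The total great-circle distance is δ·R ≈ 2.663 × 3959 ≈ 10542 mi, so the target fraction is f = 3500/10542 ≈ 0.332.
Interpolate at f ≈ 0.332 with slerp weights a = sin((1−f)δ)/sin δ ≈ 2.124, b = sin(fδ)/sin δ ≈ 1.679.
p = a·p₁ + b·p₂ ≈ (-0.295, -0.024, -0.955); φ = arcsin(p_z) ≈ -72.78°, λ = atan2(p_y, p_x) ≈ -175.44°.

≈ lat 72.8°S, lon 175.4°W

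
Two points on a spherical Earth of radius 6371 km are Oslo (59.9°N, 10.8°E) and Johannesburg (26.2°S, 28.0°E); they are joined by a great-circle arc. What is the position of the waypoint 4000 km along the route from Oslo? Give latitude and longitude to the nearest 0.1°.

≈ (24.6°N, 20.7°E)

Convert each endpoint to a unit vector on the sphere (x = cos φ cos λ, y = cos φ sin λ, z = sin φ).
The central angle between the endpoints is δ = arccos(p₁·p₂) ≈ 1.523 rad (87.3°). The total great-circle distance is δ·R ≈ 1.523 × 6371 ≈ 9702 km, so the target fraction is f = 4000/9702 ≈ 0.412.
Interpolate at f ≈ 0.412 with slerp weights a = sin((1−f)δ)/sin δ ≈ 0.781, b = sin(fδ)/sin δ ≈ 0.588.
p = a·p₁ + b·p₂ ≈ (0.851, 0.321, 0.416); φ = arcsin(p_z) ≈ 24.59°, λ = atan2(p_y, p_x) ≈ 20.68°.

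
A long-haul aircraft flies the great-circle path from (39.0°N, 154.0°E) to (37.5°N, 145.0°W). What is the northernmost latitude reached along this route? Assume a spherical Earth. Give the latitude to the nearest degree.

The great circle lies in the plane with unit normal n̂ = (p₁ × p₂)/|p₁ × p₂|.
Here n̂_z ≈ +0.737; the vertex latitude is φ_max = arccos|n̂_z| ≈ 42.5°.
Check via Clairaut: cos φ_max = |cos φ₁| · sin C = cos(39.0°)·sin(71.6°) ≈ 0.737, again giving ≈ 42.5°.

≈ 42°N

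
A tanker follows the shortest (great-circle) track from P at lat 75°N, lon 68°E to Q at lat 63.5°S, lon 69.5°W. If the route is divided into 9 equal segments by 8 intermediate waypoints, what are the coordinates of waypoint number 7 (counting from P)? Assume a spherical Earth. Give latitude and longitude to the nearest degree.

≈ lat 30°S, lon 47°W

The haversine formula gives a central angle δ ≈ 2.823 rad (161.7°) between the endpoints.
Interpolate at f = 7/9 with slerp weights a = sin((1−f)δ)/sin δ ≈ 1.872, b = sin(fδ)/sin δ ≈ 2.587.
p = a·p₁ + b·p₂ ≈ (0.586, -0.632, -0.507); φ = arcsin(p_z) ≈ -30.48°, λ = atan2(p_y, p_x) ≈ -47.18°.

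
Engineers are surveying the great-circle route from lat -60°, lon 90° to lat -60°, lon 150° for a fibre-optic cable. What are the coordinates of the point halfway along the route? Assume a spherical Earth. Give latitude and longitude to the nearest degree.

Convert each endpoint to a unit vector on the sphere (x = cos φ cos λ, y = cos φ sin λ, z = sin φ).
The central angle between the endpoints is δ = arccos(p₁·p₂) ≈ 0.505 rad (29.0°).
Interpolate at f = 1/2 with slerp weights a = sin((1−f)δ)/sin δ ≈ 0.516, b = sin(fδ)/sin δ ≈ 0.516.
p = a·p₁ + b·p₂ ≈ (-0.224, 0.387, -0.894); φ = arcsin(p_z) ≈ -63.43°, λ = atan2(p_y, p_x) ≈ 120.00°.

≈ lat -63°, lon 120°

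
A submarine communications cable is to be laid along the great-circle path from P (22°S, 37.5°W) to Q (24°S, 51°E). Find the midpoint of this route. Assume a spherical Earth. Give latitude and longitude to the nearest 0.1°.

≈ (30.6°S, 6.3°E)

Convert each endpoint to a unit vector on the sphere (x = cos φ cos λ, y = cos φ sin λ, z = sin φ).
The central angle between the endpoints is δ = arccos(p₁·p₂) ≈ 1.395 rad (79.9°).
Interpolate at f = 1/2 with slerp weights a = sin((1−f)δ)/sin δ ≈ 0.652, b = sin(fδ)/sin δ ≈ 0.652.
p = a·p₁ + b·p₂ ≈ (0.855, 0.095, -0.510); φ = arcsin(p_z) ≈ -30.65°, λ = atan2(p_y, p_x) ≈ 6.34°.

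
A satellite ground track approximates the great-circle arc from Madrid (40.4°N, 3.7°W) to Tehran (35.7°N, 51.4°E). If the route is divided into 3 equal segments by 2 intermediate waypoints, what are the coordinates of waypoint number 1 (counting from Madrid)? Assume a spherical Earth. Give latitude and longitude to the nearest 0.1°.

≈ 41.9°N, 15.2°E

Convert each endpoint to a unit vector on the sphere (x = cos φ cos λ, y = cos φ sin λ, z = sin φ).
The central angle between the endpoints is δ = arccos(p₁·p₂) ≈ 0.749 rad (42.9°).
Interpolate at f = 1/3 with slerp weights a = sin((1−f)δ)/sin δ ≈ 0.703, b = sin(fδ)/sin δ ≈ 0.363.
p = a·p₁ + b·p₂ ≈ (0.718, 0.196, 0.668); φ = arcsin(p_z) ≈ 41.88°, λ = atan2(p_y, p_x) ≈ 15.24°.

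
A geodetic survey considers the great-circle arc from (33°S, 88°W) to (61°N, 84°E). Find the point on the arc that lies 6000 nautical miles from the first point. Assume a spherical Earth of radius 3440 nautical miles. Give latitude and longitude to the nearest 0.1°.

The haversine formula gives a central angle δ ≈ 2.645 rad (151.5°) between the endpoints. The total great-circle distance is δ·R ≈ 2.645 × 3440 ≈ 9097 nmi, so the target fraction is f = 6000/9097 ≈ 0.660.
Interpolate at f ≈ 0.660 with slerp weights a = sin((1−f)δ)/sin δ ≈ 1.643, b = sin(fδ)/sin δ ≈ 2.066.
p = a·p₁ + b·p₂ ≈ (0.153, -0.381, 0.912); φ = arcsin(p_z) ≈ 65.75°, λ = atan2(p_y, p_x) ≈ -68.16°.

≈ (65.7°N, 68.2°W)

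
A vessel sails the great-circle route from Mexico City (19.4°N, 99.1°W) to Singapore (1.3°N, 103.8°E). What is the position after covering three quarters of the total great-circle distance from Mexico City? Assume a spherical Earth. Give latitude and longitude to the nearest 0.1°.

Write both endpoints as unit vectors p₁, p₂ with components (cos φ cos λ, cos φ sin λ, sin φ).
The central angle between the endpoints is δ = arccos(p₁·p₂) ≈ 2.608 rad (149.4°).
Interpolate at f = 3/4 with slerp weights a = sin((1−f)δ)/sin δ ≈ 1.194, b = sin(fδ)/sin δ ≈ 1.823.
p = a·p₁ + b·p₂ ≈ (-0.613, 0.658, 0.438); φ = arcsin(p_z) ≈ 25.97°, λ = atan2(p_y, p_x) ≈ 132.96°.

≈ 26.0°N, 133.0°E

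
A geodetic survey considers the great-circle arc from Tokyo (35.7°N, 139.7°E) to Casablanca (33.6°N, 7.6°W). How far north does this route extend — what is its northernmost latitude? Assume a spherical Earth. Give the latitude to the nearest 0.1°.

The great circle lies in the plane with unit normal n̂ = (p₁ × p₂)/|p₁ × p₂|.
Here n̂_z ≈ -0.377; the vertex latitude is φ_max = arccos|n̂_z| ≈ 67.9°.
Check via Clairaut: cos φ_max = |cos φ₁| · sin C = cos(35.7°)·sin(27.7°) ≈ 0.377, again giving ≈ 67.9°.

≈ 67.9°N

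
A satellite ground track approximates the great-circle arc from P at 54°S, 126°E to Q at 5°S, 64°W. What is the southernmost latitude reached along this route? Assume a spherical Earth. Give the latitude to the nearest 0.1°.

The great circle lies in the plane with unit normal n̂ = (p₁ × p₂)/|p₁ × p₂|.
Here n̂_z ≈ +0.118; the vertex latitude is φ_max = arccos|n̂_z| ≈ 83.2°.
Check via Clairaut: cos φ_max = |cos φ₁| · sin C = cos(54.0°)·sin(168.4°) ≈ 0.118, again giving ≈ 83.2°.

≈ 83.2°S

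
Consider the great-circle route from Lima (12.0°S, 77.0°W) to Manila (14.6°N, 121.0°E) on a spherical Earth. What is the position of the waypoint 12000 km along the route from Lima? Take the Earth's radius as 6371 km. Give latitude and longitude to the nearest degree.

The haversine formula gives a central angle δ ≈ 2.833 rad (162.3°) between the endpoints. The total great-circle distance is δ·R ≈ 2.833 × 6371 ≈ 18047 km, so the target fraction is f = 12000/18047 ≈ 0.665.
Interpolate at f ≈ 0.665 with slerp weights a = sin((1−f)δ)/sin δ ≈ 2.673, b = sin(fδ)/sin δ ≈ 3.129.
p = a·p₁ + b·p₂ ≈ (-0.971, 0.048, 0.233); φ = arcsin(p_z) ≈ 13.47°, λ = atan2(p_y, p_x) ≈ 177.19°.

≈ (13°N, 177°E)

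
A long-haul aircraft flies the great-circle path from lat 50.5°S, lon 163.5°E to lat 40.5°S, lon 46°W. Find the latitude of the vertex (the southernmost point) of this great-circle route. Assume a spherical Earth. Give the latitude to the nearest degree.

≈ 76°S

The great circle lies in the plane with unit normal n̂ = (p₁ × p₂)/|p₁ × p₂|.
Here n̂_z ≈ +0.239; the vertex latitude is φ_max = arccos|n̂_z| ≈ 76.2°.
Check via Clairaut: cos φ_max = |cos φ₁| · sin C = cos(50.5°)·sin(157.9°) ≈ 0.239, again giving ≈ 76.2°.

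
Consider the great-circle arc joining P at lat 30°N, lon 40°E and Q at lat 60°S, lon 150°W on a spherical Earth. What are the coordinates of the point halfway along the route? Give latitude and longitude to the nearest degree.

Convert each endpoint to a unit vector on the sphere (x = cos φ cos λ, y = cos φ sin λ, z = sin φ).
The central angle between the endpoints is δ = arccos(p₁·p₂) ≈ 2.605 rad (149.3°).
Interpolate at f = 1/2 with slerp weights a = sin((1−f)δ)/sin δ ≈ 1.886, b = sin(fδ)/sin δ ≈ 1.886.
p = a·p₁ + b·p₂ ≈ (0.435, 0.578, -0.690); φ = arcsin(p_z) ≈ -43.66°, λ = atan2(p_y, p_x) ≈ 53.08°.

≈ lat 44°S, lon 53°E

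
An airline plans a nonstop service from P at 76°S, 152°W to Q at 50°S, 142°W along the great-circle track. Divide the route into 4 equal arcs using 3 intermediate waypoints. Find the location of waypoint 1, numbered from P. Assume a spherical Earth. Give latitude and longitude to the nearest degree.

The haversine formula gives a central angle δ ≈ 0.459 rad (26.3°) between the endpoints.
Interpolate at f = 1/4 with slerp weights a = sin((1−f)δ)/sin δ ≈ 0.762, b = sin(fδ)/sin δ ≈ 0.258.
p = a·p₁ + b·p₂ ≈ (-0.294, -0.189, -0.937); φ = arcsin(p_z) ≈ -69.57°, λ = atan2(p_y, p_x) ≈ -147.26°.

≈ 70°S, 147°W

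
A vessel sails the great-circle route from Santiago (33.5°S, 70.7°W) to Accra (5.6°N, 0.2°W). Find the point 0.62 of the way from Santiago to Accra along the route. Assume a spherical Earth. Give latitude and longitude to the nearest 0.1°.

≈ (11.7°S, 24.0°W)

Convert each endpoint to a unit vector on the sphere (x = cos φ cos λ, y = cos φ sin λ, z = sin φ).
The central angle between the endpoints is δ = arccos(p₁·p₂) ≈ 1.346 rad (77.1°).
Interpolate at f = 0.62 with slerp weights a = sin((1−f)δ)/sin δ ≈ 0.502, b = sin(fδ)/sin δ ≈ 0.760.
p = a·p₁ + b·p₂ ≈ (0.895, -0.398, -0.203); φ = arcsin(p_z) ≈ -11.71°, λ = atan2(p_y, p_x) ≈ -23.97°.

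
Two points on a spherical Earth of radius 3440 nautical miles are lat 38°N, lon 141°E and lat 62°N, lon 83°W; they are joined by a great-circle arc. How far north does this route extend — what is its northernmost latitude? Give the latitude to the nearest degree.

The great circle lies in the plane with unit normal n̂ = (p₁ × p₂)/|p₁ × p₂|.
Here n̂_z ≈ +0.267; the vertex latitude is φ_max = arccos|n̂_z| ≈ 74.5°.

≈ 74°N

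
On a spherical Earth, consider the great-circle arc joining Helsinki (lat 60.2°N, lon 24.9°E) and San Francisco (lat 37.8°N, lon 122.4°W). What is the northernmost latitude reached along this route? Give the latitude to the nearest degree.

The great circle lies in the plane with unit normal n̂ = (p₁ × p₂)/|p₁ × p₂|.
Here n̂_z ≈ -0.217; the vertex latitude is φ_max = arccos|n̂_z| ≈ 77.5°.

≈ 77°N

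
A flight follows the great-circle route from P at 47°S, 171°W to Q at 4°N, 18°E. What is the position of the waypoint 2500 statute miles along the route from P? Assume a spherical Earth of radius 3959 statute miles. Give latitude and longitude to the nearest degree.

≈ 79°S, 143°E

The haversine formula gives a central angle δ ≈ 2.379 rad (136.3°) between the endpoints. The total great-circle distance is δ·R ≈ 2.379 × 3959 ≈ 9418 mi, so the target fraction is f = 2500/9418 ≈ 0.265.
Interpolate at f ≈ 0.265 with slerp weights a = sin((1−f)δ)/sin δ ≈ 1.425, b = sin(fδ)/sin δ ≈ 0.854.
p = a·p₁ + b·p₂ ≈ (-0.149, 0.111, -0.983); φ = arcsin(p_z) ≈ -79.27°, λ = atan2(p_y, p_x) ≈ 143.25°.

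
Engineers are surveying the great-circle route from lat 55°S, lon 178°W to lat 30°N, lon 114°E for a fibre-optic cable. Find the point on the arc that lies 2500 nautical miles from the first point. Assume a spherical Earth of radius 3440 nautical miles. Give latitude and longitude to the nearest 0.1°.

≈ lat 23.3°S, lon 145.4°E

Write both endpoints as unit vectors p₁, p₂ with components (cos φ cos λ, cos φ sin λ, sin φ).
The central angle between the endpoints is δ = arccos(p₁·p₂) ≈ 1.796 rad (102.9°). The total great-circle distance is δ·R ≈ 1.796 × 3440 ≈ 6179 nmi, so the target fraction is f = 2500/6179 ≈ 0.405.
Interpolate at f ≈ 0.405 with slerp weights a = sin((1−f)δ)/sin δ ≈ 0.900, b = sin(fδ)/sin δ ≈ 0.682.
p = a·p₁ + b·p₂ ≈ (-0.756, 0.521, -0.396); φ = arcsin(p_z) ≈ -23.34°, λ = atan2(p_y, p_x) ≈ 145.41°.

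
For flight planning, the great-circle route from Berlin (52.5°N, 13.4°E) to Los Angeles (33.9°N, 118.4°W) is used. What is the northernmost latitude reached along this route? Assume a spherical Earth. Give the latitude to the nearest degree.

≈ 68°N

The great circle lies in the plane with unit normal n̂ = (p₁ × p₂)/|p₁ × p₂|.
Here n̂_z ≈ -0.379; the vertex latitude is φ_max = arccos|n̂_z| ≈ 67.7°.
Check via Clairaut: cos φ_max = |cos φ₁| · sin C = cos(52.5°)·sin(38.5°) ≈ 0.379, again giving ≈ 67.7°.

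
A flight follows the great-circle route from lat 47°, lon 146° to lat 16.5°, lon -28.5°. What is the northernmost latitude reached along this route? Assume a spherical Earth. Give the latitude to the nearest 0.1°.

The great circle lies in the plane with unit normal n̂ = (p₁ × p₂)/|p₁ × p₂|.
Here n̂_z ≈ -0.070; the vertex latitude is φ_max = arccos|n̂_z| ≈ 86.0°.
Check via Clairaut: cos φ_max = |cos φ₁| · sin C = cos(47.0°)·sin(5.9°) ≈ 0.070, again giving ≈ 86.0°.

≈ 86.0°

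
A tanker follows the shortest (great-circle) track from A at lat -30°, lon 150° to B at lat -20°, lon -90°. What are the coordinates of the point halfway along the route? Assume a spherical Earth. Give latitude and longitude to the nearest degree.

≈ lat -43°, lon -146°

From cos δ = sin φ₁ sin φ₂ + cos φ₁ cos φ₂ cos Δλ, the central angle is δ ≈ 1.809 rad (103.6°).
Interpolate at f = 1/2 with slerp weights a = sin((1−f)δ)/sin δ ≈ 0.809, b = sin(fδ)/sin δ ≈ 0.809.
p = a·p₁ + b·p₂ ≈ (-0.607, -0.410, -0.681); φ = arcsin(p_z) ≈ -42.93°, λ = atan2(p_y, p_x) ≈ -145.96°.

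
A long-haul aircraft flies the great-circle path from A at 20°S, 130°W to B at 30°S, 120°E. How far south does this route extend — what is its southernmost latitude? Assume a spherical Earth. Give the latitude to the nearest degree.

≈ 40°S

The great circle lies in the plane with unit normal n̂ = (p₁ × p₂)/|p₁ × p₂|.
Here n̂_z ≈ -0.769; the vertex latitude is φ_max = arccos|n̂_z| ≈ 39.7°.
Check via Clairaut: cos φ_max = |cos φ₁| · sin C = cos(20.0°)·sin(125.1°) ≈ 0.769, again giving ≈ 39.7°.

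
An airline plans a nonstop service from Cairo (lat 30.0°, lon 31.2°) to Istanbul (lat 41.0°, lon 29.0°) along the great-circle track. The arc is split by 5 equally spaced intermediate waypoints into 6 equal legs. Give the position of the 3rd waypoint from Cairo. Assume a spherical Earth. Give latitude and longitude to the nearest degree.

≈ lat 36°, lon 30°

From cos δ = sin φ₁ sin φ₂ + cos φ₁ cos φ₂ cos Δλ, the central angle is δ ≈ 0.194 rad (11.1°).
Interpolate at f = 3/6 with slerp weights a = sin((1−f)δ)/sin δ ≈ 0.502, b = sin(fδ)/sin δ ≈ 0.502.
p = a·p₁ + b·p₂ ≈ (0.704, 0.409, 0.581); φ = arcsin(p_z) ≈ 35.50°, λ = atan2(p_y, p_x) ≈ 30.18°.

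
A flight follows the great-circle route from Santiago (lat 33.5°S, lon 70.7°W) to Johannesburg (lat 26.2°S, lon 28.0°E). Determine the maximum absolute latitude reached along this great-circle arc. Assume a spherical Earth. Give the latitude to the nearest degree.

The great circle lies in the plane with unit normal n̂ = (p₁ × p₂)/|p₁ × p₂|.
Here n̂_z ≈ +0.746; the vertex latitude is φ_max = arccos|n̂_z| ≈ 41.8°.

≈ 42°S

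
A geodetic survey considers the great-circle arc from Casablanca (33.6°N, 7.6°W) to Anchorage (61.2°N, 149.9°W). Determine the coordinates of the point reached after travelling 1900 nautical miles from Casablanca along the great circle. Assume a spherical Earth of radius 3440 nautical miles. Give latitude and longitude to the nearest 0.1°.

≈ 62.6°N, 27.5°W

Convert each endpoint to a unit vector on the sphere (x = cos φ cos λ, y = cos φ sin λ, z = sin φ).
The central angle between the endpoints is δ = arccos(p₁·p₂) ≈ 1.403 rad (80.4°). The total great-circle distance is δ·R ≈ 1.403 × 3440 ≈ 4825 nmi, so the target fraction is f = 1900/4825 ≈ 0.394.
Interpolate at f ≈ 0.394 with slerp weights a = sin((1−f)δ)/sin δ ≈ 0.762, b = sin(fδ)/sin δ ≈ 0.532.
p = a·p₁ + b·p₂ ≈ (0.407, -0.213, 0.888); φ = arcsin(p_z) ≈ 62.64°, λ = atan2(p_y, p_x) ≈ -27.55°.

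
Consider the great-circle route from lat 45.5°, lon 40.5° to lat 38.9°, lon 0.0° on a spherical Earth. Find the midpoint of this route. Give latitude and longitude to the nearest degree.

≈ lat 44°, lon 19°

From cos δ = sin φ₁ sin φ₂ + cos φ₁ cos φ₂ cos Δλ, the central angle is δ ≈ 0.530 rad (30.4°).
Interpolate at f = 1/2 with slerp weights a = sin((1−f)δ)/sin δ ≈ 0.518, b = sin(fδ)/sin δ ≈ 0.518.
p = a·p₁ + b·p₂ ≈ (0.679, 0.236, 0.695); φ = arcsin(p_z) ≈ 44.02°, λ = atan2(p_y, p_x) ≈ 19.15°.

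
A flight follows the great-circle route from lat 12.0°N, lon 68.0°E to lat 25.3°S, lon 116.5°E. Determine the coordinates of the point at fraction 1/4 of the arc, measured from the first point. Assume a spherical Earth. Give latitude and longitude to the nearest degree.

≈ lat 2°N, lon 80°E

Convert each endpoint to a unit vector on the sphere (x = cos φ cos λ, y = cos φ sin λ, z = sin φ).
The central angle between the endpoints is δ = arccos(p₁·p₂) ≈ 1.051 rad (60.2°).
Interpolate at f = 1/4 with slerp weights a = sin((1−f)δ)/sin δ ≈ 0.817, b = sin(fδ)/sin δ ≈ 0.299.
p = a·p₁ + b·p₂ ≈ (0.179, 0.983, 0.042); φ = arcsin(p_z) ≈ 2.41°, λ = atan2(p_y, p_x) ≈ 79.70°.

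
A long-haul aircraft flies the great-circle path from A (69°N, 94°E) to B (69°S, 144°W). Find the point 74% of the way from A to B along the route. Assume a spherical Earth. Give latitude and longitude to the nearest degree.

Write both endpoints as unit vectors p₁, p₂ with components (cos φ cos λ, cos φ sin λ, sin φ).
The central angle between the endpoints is δ = arccos(p₁·p₂) ≈ 2.792 rad (160.0°).
Interpolate at f = 0.74 with slerp weights a = sin((1−f)δ)/sin δ ≈ 1.940, b = sin(fδ)/sin δ ≈ 2.571.
p = a·p₁ + b·p₂ ≈ (-0.794, 0.152, -0.589); φ = arcsin(p_z) ≈ -36.07°, λ = atan2(p_y, p_x) ≈ 169.16°.

≈ (36°S, 169°E)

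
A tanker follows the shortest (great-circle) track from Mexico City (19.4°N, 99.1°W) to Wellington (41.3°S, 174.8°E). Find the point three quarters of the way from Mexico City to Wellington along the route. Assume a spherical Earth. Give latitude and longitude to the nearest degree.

Convert each endpoint to a unit vector on the sphere (x = cos φ cos λ, y = cos φ sin λ, z = sin φ).
The central angle between the endpoints is δ = arccos(p₁·p₂) ≈ 1.743 rad (99.8°).
Interpolate at f = 3/4 with slerp weights a = sin((1−f)δ)/sin δ ≈ 0.428, b = sin(fδ)/sin δ ≈ 0.980.
p = a·p₁ + b·p₂ ≈ (-0.797, -0.332, -0.504); φ = arcsin(p_z) ≈ -30.29°, λ = atan2(p_y, p_x) ≈ -157.37°.

≈ 30°S, 157°W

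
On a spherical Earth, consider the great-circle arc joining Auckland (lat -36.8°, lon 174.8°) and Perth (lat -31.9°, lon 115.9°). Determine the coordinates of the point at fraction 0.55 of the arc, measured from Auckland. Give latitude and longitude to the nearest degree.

≈ lat -38°, lon 141°

From cos δ = sin φ₁ sin φ₂ + cos φ₁ cos φ₂ cos Δλ, the central angle is δ ≈ 0.840 rad (48.1°).
Interpolate at f = 0.55 with slerp weights a = sin((1−f)δ)/sin δ ≈ 0.496, b = sin(fδ)/sin δ ≈ 0.599.
p = a·p₁ + b·p₂ ≈ (-0.617, 0.493, -0.613); φ = arcsin(p_z) ≈ -37.82°, λ = atan2(p_y, p_x) ≈ 141.38°.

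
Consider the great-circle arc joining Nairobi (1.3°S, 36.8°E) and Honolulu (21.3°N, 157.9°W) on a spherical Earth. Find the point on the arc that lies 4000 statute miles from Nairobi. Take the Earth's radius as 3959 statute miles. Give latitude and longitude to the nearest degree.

≈ (43°N, 78°E)

Convert each endpoint to a unit vector on the sphere (x = cos φ cos λ, y = cos φ sin λ, z = sin φ).
The central angle between the endpoints is δ = arccos(p₁·p₂) ≈ 2.712 rad (155.4°). The total great-circle distance is δ·R ≈ 2.712 × 3959 ≈ 10737 mi, so the target fraction is f = 4000/10737 ≈ 0.373.
Interpolate at f ≈ 0.373 with slerp weights a = sin((1−f)δ)/sin δ ≈ 2.381, b = sin(fδ)/sin δ ≈ 2.034.
p = a·p₁ + b·p₂ ≈ (0.150, 0.713, 0.685); φ = arcsin(p_z) ≈ 43.23°, λ = atan2(p_y, p_x) ≈ 78.11°.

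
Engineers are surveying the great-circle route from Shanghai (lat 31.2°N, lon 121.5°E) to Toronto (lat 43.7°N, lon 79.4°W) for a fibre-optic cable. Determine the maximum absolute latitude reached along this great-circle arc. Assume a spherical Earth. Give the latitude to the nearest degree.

≈ 77°N

The great circle lies in the plane with unit normal n̂ = (p₁ × p₂)/|p₁ × p₂|.
Here n̂_z ≈ +0.226; the vertex latitude is φ_max = arccos|n̂_z| ≈ 76.9°.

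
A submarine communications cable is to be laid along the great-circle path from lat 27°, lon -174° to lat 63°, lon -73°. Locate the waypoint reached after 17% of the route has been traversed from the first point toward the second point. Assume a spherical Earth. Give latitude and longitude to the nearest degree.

Convert each endpoint to a unit vector on the sphere (x = cos φ cos λ, y = cos φ sin λ, z = sin φ).
The central angle between the endpoints is δ = arccos(p₁·p₂) ≈ 1.237 rad (70.9°).
Interpolate at f = 0.17 with slerp weights a = sin((1−f)δ)/sin δ ≈ 0.906, b = sin(fδ)/sin δ ≈ 0.221.
p = a·p₁ + b·p₂ ≈ (-0.773, -0.180, 0.608); φ = arcsin(p_z) ≈ 37.45°, λ = atan2(p_y, p_x) ≈ -166.87°.

≈ lat 37°, lon -167°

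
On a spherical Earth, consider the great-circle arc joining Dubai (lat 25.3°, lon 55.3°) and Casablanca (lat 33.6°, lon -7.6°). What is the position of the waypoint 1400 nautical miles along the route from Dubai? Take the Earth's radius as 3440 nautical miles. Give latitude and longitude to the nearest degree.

≈ lat 33°, lon 30°

Write both endpoints as unit vectors p₁, p₂ with components (cos φ cos λ, cos φ sin λ, sin φ).
The central angle between the endpoints is δ = arccos(p₁·p₂) ≈ 0.953 rad (54.6°). The total great-circle distance is δ·R ≈ 0.953 × 3440 ≈ 3277 nmi, so the target fraction is f = 1400/3277 ≈ 0.427.
Interpolate at f ≈ 0.427 with slerp weights a = sin((1−f)δ)/sin δ ≈ 0.637, b = sin(fδ)/sin δ ≈ 0.486.
p = a·p₁ + b·p₂ ≈ (0.729, 0.420, 0.541); φ = arcsin(p_z) ≈ 32.75°, λ = atan2(p_y, p_x) ≈ 29.95°.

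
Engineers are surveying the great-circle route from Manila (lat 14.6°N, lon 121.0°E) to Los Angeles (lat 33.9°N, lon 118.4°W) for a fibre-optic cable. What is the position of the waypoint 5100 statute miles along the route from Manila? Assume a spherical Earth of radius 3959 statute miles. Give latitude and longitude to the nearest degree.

Convert each endpoint to a unit vector on the sphere (x = cos φ cos λ, y = cos φ sin λ, z = sin φ).
The central angle between the endpoints is δ = arccos(p₁·p₂) ≈ 1.842 rad (105.6°). The total great-circle distance is δ·R ≈ 1.842 × 3959 ≈ 7294 mi, so the target fraction is f = 5100/7294 ≈ 0.699.
Interpolate at f ≈ 0.699 with slerp weights a = sin((1−f)δ)/sin δ ≈ 0.546, b = sin(fδ)/sin δ ≈ 0.997.
p = a·p₁ + b·p₂ ≈ (-0.666, -0.275, 0.694); φ = arcsin(p_z) ≈ 43.92°, λ = atan2(p_y, p_x) ≈ -157.58°.

≈ lat 44°N, lon 158°W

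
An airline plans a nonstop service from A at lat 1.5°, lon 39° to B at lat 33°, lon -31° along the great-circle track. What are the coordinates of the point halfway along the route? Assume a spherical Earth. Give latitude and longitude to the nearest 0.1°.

From cos δ = sin φ₁ sin φ₂ + cos φ₁ cos φ₂ cos Δλ, the central angle is δ ≈ 1.265 rad (72.5°).
Interpolate at f = 1/2 with slerp weights a = sin((1−f)δ)/sin δ ≈ 0.620, b = sin(fδ)/sin δ ≈ 0.620.
p = a·p₁ + b·p₂ ≈ (0.927, 0.122, 0.354); φ = arcsin(p_z) ≈ 20.72°, λ = atan2(p_y, p_x) ≈ 7.51°.

≈ lat 20.7°, lon 7.5°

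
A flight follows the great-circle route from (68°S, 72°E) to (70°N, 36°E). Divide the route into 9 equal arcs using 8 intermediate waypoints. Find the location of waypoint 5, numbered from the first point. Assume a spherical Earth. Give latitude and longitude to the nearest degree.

≈ (9°N, 54°E)

Convert each endpoint to a unit vector on the sphere (x = cos φ cos λ, y = cos φ sin λ, z = sin φ).
The central angle between the endpoints is δ = arccos(p₁·p₂) ≈ 2.446 rad (140.1°).
Interpolate at f = 5/9 with slerp weights a = sin((1−f)δ)/sin δ ≈ 1.381, b = sin(fδ)/sin δ ≈ 1.525.
p = a·p₁ + b·p₂ ≈ (0.582, 0.799, 0.153); φ = arcsin(p_z) ≈ 8.78°, λ = atan2(p_y, p_x) ≈ 53.92°.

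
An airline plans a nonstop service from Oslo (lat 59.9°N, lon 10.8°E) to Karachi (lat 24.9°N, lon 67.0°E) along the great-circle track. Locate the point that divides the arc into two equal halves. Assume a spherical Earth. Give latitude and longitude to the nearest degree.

The haversine formula gives a central angle δ ≈ 0.905 rad (51.9°) between the endpoints.
Interpolate at f = 1/2 with slerp weights a = sin((1−f)δ)/sin δ ≈ 0.556, b = sin(fδ)/sin δ ≈ 0.556.
p = a·p₁ + b·p₂ ≈ (0.471, 0.516, 0.715); φ = arcsin(p_z) ≈ 45.65°, λ = atan2(p_y, p_x) ≈ 47.64°.

≈ lat 46°N, lon 48°E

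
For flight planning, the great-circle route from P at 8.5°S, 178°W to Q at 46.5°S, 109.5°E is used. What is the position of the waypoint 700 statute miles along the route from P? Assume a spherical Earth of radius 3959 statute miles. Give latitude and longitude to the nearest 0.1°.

≈ 15.7°S, 174.7°E

Write both endpoints as unit vectors p₁, p₂ with components (cos φ cos λ, cos φ sin λ, sin φ).
The central angle between the endpoints is δ = arccos(p₁·p₂) ≈ 1.254 rad (71.8°). The total great-circle distance is δ·R ≈ 1.254 × 3959 ≈ 4963 mi, so the target fraction is f = 700/4963 ≈ 0.141.
Interpolate at f ≈ 0.141 with slerp weights a = sin((1−f)δ)/sin δ ≈ 0.927, b = sin(fδ)/sin δ ≈ 0.185.
p = a·p₁ + b·p₂ ≈ (-0.958, 0.088, -0.271); φ = arcsin(p_z) ≈ -15.74°, λ = atan2(p_y, p_x) ≈ 174.75°.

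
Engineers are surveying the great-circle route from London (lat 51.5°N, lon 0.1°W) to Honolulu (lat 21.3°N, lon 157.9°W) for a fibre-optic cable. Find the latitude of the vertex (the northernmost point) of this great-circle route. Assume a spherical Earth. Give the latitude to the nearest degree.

≈ 77°N

The great circle lies in the plane with unit normal n̂ = (p₁ × p₂)/|p₁ × p₂|.
Here n̂_z ≈ -0.226; the vertex latitude is φ_max = arccos|n̂_z| ≈ 76.9°.
Check via Clairaut: cos φ_max = |cos φ₁| · sin C = cos(51.5°)·sin(21.3°) ≈ 0.226, again giving ≈ 76.9°.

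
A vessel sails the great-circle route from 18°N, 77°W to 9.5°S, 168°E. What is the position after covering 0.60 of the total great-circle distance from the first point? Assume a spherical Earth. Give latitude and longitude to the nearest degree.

≈ 4°N, 147°W

From cos δ = sin φ₁ sin φ₂ + cos φ₁ cos φ₂ cos Δλ, the central angle is δ ≈ 2.035 rad (116.6°).
Interpolate at f = 0.60 with slerp weights a = sin((1−f)δ)/sin δ ≈ 0.813, b = sin(fδ)/sin δ ≈ 1.050.
p = a·p₁ + b·p₂ ≈ (-0.839, -0.538, 0.078); φ = arcsin(p_z) ≈ 4.46°, λ = atan2(p_y, p_x) ≈ -147.35°.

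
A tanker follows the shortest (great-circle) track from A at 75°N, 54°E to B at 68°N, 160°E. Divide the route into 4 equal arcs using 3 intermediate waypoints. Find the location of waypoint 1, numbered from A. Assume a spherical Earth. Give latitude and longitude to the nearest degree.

Convert each endpoint to a unit vector on the sphere (x = cos φ cos λ, y = cos φ sin λ, z = sin φ).
The central angle between the endpoints is δ = arccos(p₁·p₂) ≈ 0.518 rad (29.7°).
Interpolate at f = 1/4 with slerp weights a = sin((1−f)δ)/sin δ ≈ 0.765, b = sin(fδ)/sin δ ≈ 0.261.
p = a·p₁ + b·p₂ ≈ (0.025, 0.194, 0.981); φ = arcsin(p_z) ≈ 78.75°, λ = atan2(p_y, p_x) ≈ 82.77°.

≈ 79°N, 83°E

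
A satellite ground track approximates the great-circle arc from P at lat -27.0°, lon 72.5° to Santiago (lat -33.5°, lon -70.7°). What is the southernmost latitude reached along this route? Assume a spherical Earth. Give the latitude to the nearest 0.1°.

The great circle lies in the plane with unit normal n̂ = (p₁ × p₂)/|p₁ × p₂|.
Here n̂_z ≈ -0.474; the vertex latitude is φ_max = arccos|n̂_z| ≈ 61.7°.
Check via Clairaut: cos φ_max = |cos φ₁| · sin C = cos(27.0°)·sin(147.9°) ≈ 0.474, again giving ≈ 61.7°.

≈ -61.7°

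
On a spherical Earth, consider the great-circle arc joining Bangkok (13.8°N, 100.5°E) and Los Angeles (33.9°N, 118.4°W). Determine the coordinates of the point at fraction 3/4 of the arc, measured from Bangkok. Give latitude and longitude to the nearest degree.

From cos δ = sin φ₁ sin φ₂ + cos φ₁ cos φ₂ cos Δλ, the central angle is δ ≈ 2.088 rad (119.6°).
Interpolate at f = 3/4 with slerp weights a = sin((1−f)δ)/sin δ ≈ 0.574, b = sin(fδ)/sin δ ≈ 1.150.
p = a·p₁ + b·p₂ ≈ (-0.556, -0.292, 0.778); φ = arcsin(p_z) ≈ 51.11°, λ = atan2(p_y, p_x) ≈ -152.26°.

≈ (51°N, 152°W)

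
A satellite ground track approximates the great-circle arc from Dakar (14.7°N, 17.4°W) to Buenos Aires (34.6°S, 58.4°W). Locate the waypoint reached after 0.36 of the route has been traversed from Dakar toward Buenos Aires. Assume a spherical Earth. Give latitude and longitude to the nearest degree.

Convert each endpoint to a unit vector on the sphere (x = cos φ cos λ, y = cos φ sin λ, z = sin φ).
The central angle between the endpoints is δ = arccos(p₁·p₂) ≈ 1.096 rad (62.8°).
Interpolate at f = 0.36 with slerp weights a = sin((1−f)δ)/sin δ ≈ 0.726, b = sin(fδ)/sin δ ≈ 0.432.
p = a·p₁ + b·p₂ ≈ (0.856, -0.513, -0.061); φ = arcsin(p_z) ≈ -3.52°, λ = atan2(p_y, p_x) ≈ -30.93°.

≈ 4°S, 31°W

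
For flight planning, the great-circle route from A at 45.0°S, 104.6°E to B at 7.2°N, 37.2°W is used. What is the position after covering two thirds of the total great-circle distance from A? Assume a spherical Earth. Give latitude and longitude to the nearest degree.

The haversine formula gives a central angle δ ≈ 2.265 rad (129.8°) between the endpoints.
Interpolate at f = 2/3 with slerp weights a = sin((1−f)δ)/sin δ ≈ 0.892, b = sin(fδ)/sin δ ≈ 1.299.
p = a·p₁ + b·p₂ ≈ (0.868, -0.169, -0.468); φ = arcsin(p_z) ≈ -27.89°, λ = atan2(p_y, p_x) ≈ -11.02°.

≈ 28°S, 11°W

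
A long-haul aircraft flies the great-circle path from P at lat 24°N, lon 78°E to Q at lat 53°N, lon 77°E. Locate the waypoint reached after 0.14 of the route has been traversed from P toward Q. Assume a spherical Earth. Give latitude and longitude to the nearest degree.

≈ lat 28°N, lon 78°E

Write both endpoints as unit vectors p₁, p₂ with components (cos φ cos λ, cos φ sin λ, sin φ).
The central angle between the endpoints is δ = arccos(p₁·p₂) ≈ 0.506 rad (29.0°).
Interpolate at f = 0.14 with slerp weights a = sin((1−f)δ)/sin δ ≈ 0.870, b = sin(fδ)/sin δ ≈ 0.146.
p = a·p₁ + b·p₂ ≈ (0.185, 0.863, 0.470); φ = arcsin(p_z) ≈ 28.06°, λ = atan2(p_y, p_x) ≈ 77.90°.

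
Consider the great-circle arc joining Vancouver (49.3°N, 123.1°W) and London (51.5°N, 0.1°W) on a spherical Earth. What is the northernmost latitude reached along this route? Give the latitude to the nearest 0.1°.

≈ 68.5°N

The great circle lies in the plane with unit normal n̂ = (p₁ × p₂)/|p₁ × p₂|.
Here n̂_z ≈ +0.367; the vertex latitude is φ_max = arccos|n̂_z| ≈ 68.5°.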